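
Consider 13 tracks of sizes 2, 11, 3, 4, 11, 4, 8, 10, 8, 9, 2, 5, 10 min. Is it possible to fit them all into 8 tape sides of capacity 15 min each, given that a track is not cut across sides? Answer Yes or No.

Yes

A valid assignment using 7 tape sides:
  side 1: 11 + 4 = 15
  side 2: 11 + 4 = 15
  side 3: 10 + 5 = 15
  side 4: 10 + 3 + 2 = 15
  side 5: 9 + 2 = 11
  side 6: 8 = 8
  side 7: 8 = 8
That uses only 7 ≤ 8, so 8 tape sides are enough.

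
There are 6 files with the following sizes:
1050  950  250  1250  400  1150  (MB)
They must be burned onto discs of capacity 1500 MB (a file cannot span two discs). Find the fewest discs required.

4

Total = 1250 + 1150 + 1050 + 950 + 400 + 250 = 5050 MB.
Lower bound: ⌈5050/1500⌉ = 4 discs.
A packing using 4 discs:
  disc 1: 1250 + 250 = 1500
  disc 2: 1150 = 1150
  disc 3: 1050 + 400 = 1450
  disc 4: 950 = 950
This matches the lower bound, so 4 is optimal.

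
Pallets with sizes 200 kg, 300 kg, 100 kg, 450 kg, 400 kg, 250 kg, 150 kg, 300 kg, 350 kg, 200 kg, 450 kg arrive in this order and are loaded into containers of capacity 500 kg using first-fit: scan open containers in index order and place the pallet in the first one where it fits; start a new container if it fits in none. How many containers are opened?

7

  200 → container 1 (new)  [load 200/500]
  300 → container 1  [load 500/500]
  100 → container 2 (new)  [load 100/500]
  450 → container 3 (new)  [load 450/500]
  400 → container 2  [load 500/500]
  250 → container 4 (new)  [load 250/500]
  150 → container 4  [load 400/500]
  300 → container 5 (new)  [load 300/500]
  350 → container 6 (new)  [load 350/500]
  200 → container 5  [load 500/500]
  450 → container 7 (new)  [load 450/500]
7 containers opened.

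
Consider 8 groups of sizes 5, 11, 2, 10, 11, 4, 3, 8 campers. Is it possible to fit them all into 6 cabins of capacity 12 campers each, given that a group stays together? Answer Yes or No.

A valid assignment using 5 cabins:
  cabin 1: 11 = 11
  cabin 2: 11 = 11
  cabin 3: 10 + 2 = 12
  cabin 4: 8 + 4 = 12
  cabin 5: 5 + 3 = 8
That uses only 5 ≤ 6, so 6 cabins are enough.

Yes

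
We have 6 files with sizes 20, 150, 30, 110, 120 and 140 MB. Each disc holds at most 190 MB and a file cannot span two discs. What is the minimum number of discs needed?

4

Total = 150 + 140 + 120 + 110 + 30 + 20 = 570 MB.
Lower bound: ⌈570/190⌉ = 3 discs.
Also, 4 files each exceed 95 MB, and no two of those can share a disc, so at least 4 discs are needed.
A packing using 4 discs:
  disc 1: 150 + 30 = 180
  disc 2: 140 + 20 = 160
  disc 3: 120 = 120
  disc 4: 110 = 110
This matches the lower bound, so 4 is optimal.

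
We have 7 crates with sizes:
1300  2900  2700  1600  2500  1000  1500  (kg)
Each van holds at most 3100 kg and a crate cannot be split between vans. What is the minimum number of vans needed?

Total = 2900 + 2700 + 2500 + 1600 + 1500 + 1300 + 1000 = 13500 kg.
Lower bound: ⌈13500/3100⌉ = 5 vans.
A packing using 5 vans:
  van 1: 2900 = 2900
  van 2: 2700 = 2700
  van 3: 2500 = 2500
  van 4: 1600 + 1500 = 3100
  van 5: 1300 + 1000 = 2300
This matches the lower bound, so 5 is optimal.

5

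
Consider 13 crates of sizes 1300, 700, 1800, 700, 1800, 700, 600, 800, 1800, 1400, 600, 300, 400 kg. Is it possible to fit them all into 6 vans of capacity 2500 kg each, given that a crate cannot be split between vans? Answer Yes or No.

A valid assignment using 6 vans:
  van 1: 1800 + 700 = 2500
  van 2: 1800 + 700 = 2500
  van 3: 1800 + 700 = 2500
  van 4: 1400 + 800 + 300 = 2500
  van 5: 1300 + 600 + 600 = 2500
  van 6: 400 = 400
Every load is within 2500 kg, so 6 vans suffice.

Yes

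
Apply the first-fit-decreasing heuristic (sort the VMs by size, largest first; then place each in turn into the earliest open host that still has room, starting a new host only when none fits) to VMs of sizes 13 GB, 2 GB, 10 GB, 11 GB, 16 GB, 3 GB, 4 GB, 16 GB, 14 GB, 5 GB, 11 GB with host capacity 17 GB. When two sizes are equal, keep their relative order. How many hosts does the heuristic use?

Sorted descending: 16, 16, 14, 13, 11, 11, 10, 5, 4, 3, 2.
  16 → host 1 (new)  [load 16/17]
  16 → host 2 (new)  [load 16/17]
  14 → host 3 (new)  [load 14/17]
  13 → host 4 (new)  [load 13/17]
  11 → host 5 (new)  [load 11/17]
  11 → host 6 (new)  [load 11/17]
  10 → host 7 (new)  [load 10/17]
  5 → host 5  [load 16/17]
  4 → host 4  [load 17/17]
  3 → host 3  [load 17/17]
  2 → host 6  [load 13/17]
7 hosts opened.

7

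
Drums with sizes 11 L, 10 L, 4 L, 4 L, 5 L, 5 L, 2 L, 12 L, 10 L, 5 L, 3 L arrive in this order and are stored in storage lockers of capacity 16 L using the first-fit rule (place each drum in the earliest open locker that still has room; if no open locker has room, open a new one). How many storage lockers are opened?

5

  11 → locker 1 (new)  [load 11/16]
  10 → locker 2 (new)  [load 10/16]
  4 → locker 1  [load 15/16]
  4 → locker 2  [load 14/16]
  5 → locker 3 (new)  [load 5/16]
  5 → locker 3  [load 10/16]
  2 → locker 2  [load 16/16]
  12 → locker 4 (new)  [load 12/16]
  10 → locker 5 (new)  [load 10/16]
  5 → locker 3  [load 15/16]
  3 → locker 4  [load 15/16]
5 storage lockers opened.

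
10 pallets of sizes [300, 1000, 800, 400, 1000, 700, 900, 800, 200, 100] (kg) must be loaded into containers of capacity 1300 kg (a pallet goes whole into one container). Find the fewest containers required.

Total = 1000 + 1000 + 900 + 800 + 800 + 700 + 400 + 300 + 200 + 100 = 6200 kg.
Lower bound: ⌈6200/1300⌉ = 5 containers.
Also, 6 pallets each exceed 650 kg, and no two of those can share a container, so at least 6 containers are needed.
A packing using 6 containers:
  container 1: 1000 + 300 = 1300
  container 2: 1000 + 200 + 100 = 1300
  container 3: 900 + 400 = 1300
  container 4: 800 = 800
  container 5: 800 = 800
  container 6: 700 = 700
This matches the lower bound, so 6 is optimal.

6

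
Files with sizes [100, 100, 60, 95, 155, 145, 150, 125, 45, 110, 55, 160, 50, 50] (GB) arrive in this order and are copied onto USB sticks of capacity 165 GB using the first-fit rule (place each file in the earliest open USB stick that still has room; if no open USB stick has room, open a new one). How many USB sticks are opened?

10

  100 → USB stick 1 (new)  [load 100/165]
  100 → USB stick 2 (new)  [load 100/165]
  60 → USB stick 1  [load 160/165]
  95 → USB stick 3 (new)  [load 95/165]
  155 → USB stick 4 (new)  [load 155/165]
  145 → USB stick 5 (new)  [load 145/165]
  150 → USB stick 6 (new)  [load 150/165]
  125 → USB stick 7 (new)  [load 125/165]
  45 → USB stick 2  [load 145/165]
  110 → USB stick 8 (new)  [load 110/165]
  55 → USB stick 3  [load 150/165]
  160 → USB stick 9 (new)  [load 160/165]
  50 → USB stick 8  [load 160/165]
  50 → USB stick 10 (new)  [load 50/165]
10 USB sticks opened.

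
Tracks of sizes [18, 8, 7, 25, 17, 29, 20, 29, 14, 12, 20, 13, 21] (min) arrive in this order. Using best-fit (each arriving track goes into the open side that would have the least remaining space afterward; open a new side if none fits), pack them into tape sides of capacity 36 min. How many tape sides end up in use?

8

  18 → side 1 (new)  [load 18/36]
  8 → side 1  [load 26/36]
  7 → side 1  [load 33/36]
  25 → side 2 (new)  [load 25/36]
  17 → side 3 (new)  [load 17/36]
  29 → side 4 (new)  [load 29/36]
  20 → side 5 (new)  [load 20/36]
  29 → side 6 (new)  [load 29/36]
  14 → side 5  [load 34/36]
  12 → side 3  [load 29/36]
  20 → side 7 (new)  [load 20/36]
  13 → side 7  [load 33/36]
  21 → side 8 (new)  [load 21/36]
8 tape sides opened.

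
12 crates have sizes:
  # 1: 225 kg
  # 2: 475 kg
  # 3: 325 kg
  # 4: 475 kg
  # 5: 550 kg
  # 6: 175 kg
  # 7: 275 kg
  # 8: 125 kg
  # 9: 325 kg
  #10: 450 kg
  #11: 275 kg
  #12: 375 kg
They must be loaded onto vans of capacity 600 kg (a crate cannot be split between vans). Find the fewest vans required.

Total = 550 + 475 + 475 + 450 + 375 + 325 + 325 + 275 + 275 + 225 + 175 + 125 = 4050 kg.
Lower bound: ⌈4050/600⌉ = 7 vans.
A packing using 8 vans:
  van 1: 550 = 550
  van 2: 475 + 125 = 600
  van 3: 475 = 475
  van 4: 450 = 450
  van 5: 375 + 225 = 600
  van 6: 325 + 275 = 600
  van 7: 325 + 275 = 600
  van 8: 175 = 175
No arrangement into 7 vans stays within capacity, so 8 is optimal.

8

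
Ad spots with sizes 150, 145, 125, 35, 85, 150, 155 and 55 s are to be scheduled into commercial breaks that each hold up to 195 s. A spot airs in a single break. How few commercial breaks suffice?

Total = 155 + 150 + 150 + 145 + 125 + 85 + 55 + 35 = 900 s.
Lower bound: ⌈900/195⌉ = 5 commercial breaks.
A packing using 6 commercial breaks:
  break 1: 155 + 35 = 190
  break 2: 150 = 150
  break 3: 150 = 150
  break 4: 145 = 145
  break 5: 125 + 55 = 180
  break 6: 85 = 85
No arrangement into 5 commercial breaks stays within capacity, so 6 is optimal.

6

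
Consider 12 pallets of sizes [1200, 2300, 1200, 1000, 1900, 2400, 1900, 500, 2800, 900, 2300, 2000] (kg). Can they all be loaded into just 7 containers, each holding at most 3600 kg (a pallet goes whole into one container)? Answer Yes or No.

Yes

A valid assignment using 7 containers:
  container 1: 2800 + 500 = 3300
  container 2: 2400 + 1200 = 3600
  container 3: 2300 + 1200 = 3500
  container 4: 2300 + 1000 = 3300
  container 5: 2000 + 900 = 2900
  container 6: 1900 = 1900
  container 7: 1900 = 1900
Every load is within 3600 kg, so 7 containers suffice.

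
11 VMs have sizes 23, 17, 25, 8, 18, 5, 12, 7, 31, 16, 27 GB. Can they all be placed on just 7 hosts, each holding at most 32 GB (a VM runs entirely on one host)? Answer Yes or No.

Yes

A valid assignment using 7 hosts:
  host 1: 31 = 31
  host 2: 27 + 5 = 32
  host 3: 25 + 7 = 32
  host 4: 23 + 8 = 31
  host 5: 18 + 12 = 30
  host 6: 17 = 17
  host 7: 16 = 16
Every load is within 32 GB, so 7 hosts suffice.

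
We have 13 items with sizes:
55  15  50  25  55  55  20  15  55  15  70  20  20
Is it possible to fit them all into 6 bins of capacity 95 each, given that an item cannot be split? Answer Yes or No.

A valid assignment using 6 bins:
  bin 1: 70 + 25 = 95
  bin 2: 55 + 20 + 20 = 95
  bin 3: 55 + 20 + 15 = 90
  bin 4: 55 + 15 + 15 = 85
  bin 5: 55 = 55
  bin 6: 50 = 50
Every load is within 95, so 6 bins suffice.

Yes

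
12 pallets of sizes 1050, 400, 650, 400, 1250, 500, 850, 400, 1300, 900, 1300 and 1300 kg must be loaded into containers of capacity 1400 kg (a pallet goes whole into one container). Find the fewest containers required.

Total = 1300 + 1300 + 1300 + 1250 + 1050 + 900 + 850 + 650 + 500 + 400 + 400 + 400 = 10300 kg.
Lower bound: ⌈10300/1400⌉ = 8 containers.
A packing using 9 containers:
  container 1: 1300 = 1300
  container 2: 1300 = 1300
  container 3: 1300 = 1300
  container 4: 1250 = 1250
  container 5: 1050 = 1050
  container 6: 900 + 500 = 1400
  container 7: 850 + 400 = 1250
  container 8: 650 + 400 = 1050
  container 9: 400 = 400
No arrangement into 8 containers stays within capacity, so 9 is optimal.

9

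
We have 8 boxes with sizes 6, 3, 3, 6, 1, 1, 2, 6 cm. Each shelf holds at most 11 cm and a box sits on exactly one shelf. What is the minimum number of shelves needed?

Total = 6 + 6 + 6 + 3 + 3 + 2 + 1 + 1 = 28 cm.
Lower bound: ⌈28/11⌉ = 3 shelves.
A packing using 3 shelves:
  shelf 1: 6 + 3 + 2 = 11
  shelf 2: 6 + 3 + 1 + 1 = 11
  shelf 3: 6 = 6
This matches the lower bound, so 3 is optimal.

3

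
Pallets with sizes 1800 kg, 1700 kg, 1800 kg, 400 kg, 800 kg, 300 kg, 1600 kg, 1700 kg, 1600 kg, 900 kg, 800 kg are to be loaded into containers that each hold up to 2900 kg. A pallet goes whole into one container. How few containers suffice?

6

Total = 1800 + 1800 + 1700 + 1700 + 1600 + 1600 + 900 + 800 + 800 + 400 + 300 = 13400 kg.
Lower bound: ⌈13400/2900⌉ = 5 containers.
Also, 6 pallets each exceed 1450 kg, and no two of those can share a container, so at least 6 containers are needed.
A packing using 6 containers:
  container 1: 1800 + 900 = 2700
  container 2: 1800 + 800 + 300 = 2900
  container 3: 1700 + 800 + 400 = 2900
  container 4: 1700 = 1700
  container 5: 1600 = 1600
  container 6: 1600 = 1600
This matches the lower bound, so 6 is optimal.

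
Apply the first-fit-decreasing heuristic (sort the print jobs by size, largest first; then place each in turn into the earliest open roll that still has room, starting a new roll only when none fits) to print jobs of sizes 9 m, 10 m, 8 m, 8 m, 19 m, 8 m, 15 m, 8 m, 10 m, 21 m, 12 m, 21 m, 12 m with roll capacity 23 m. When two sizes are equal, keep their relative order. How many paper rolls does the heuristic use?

8

Sorted descending: 21, 21, 19, 15, 12, 12, 10, 10, 9, 8, 8, 8, 8.
  21 → roll 1 (new)  [load 21/23]
  21 → roll 2 (new)  [load 21/23]
  19 → roll 3 (new)  [load 19/23]
  15 → roll 4 (new)  [load 15/23]
  12 → roll 5 (new)  [load 12/23]
  12 → roll 6 (new)  [load 12/23]
  10 → roll 5  [load 22/23]
  10 → roll 6  [load 22/23]
  9 → roll 7 (new)  [load 9/23]
  8 → roll 4  [load 23/23]
  8 → roll 7  [load 17/23]
  8 → roll 8 (new)  [load 8/23]
  8 → roll 8  [load 16/23]
8 paper rolls opened.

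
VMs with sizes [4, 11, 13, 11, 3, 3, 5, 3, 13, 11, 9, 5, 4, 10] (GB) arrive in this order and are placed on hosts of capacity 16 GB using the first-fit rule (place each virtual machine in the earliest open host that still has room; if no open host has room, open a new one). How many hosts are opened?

  4 → host 1 (new)  [load 4/16]
  11 → host 1  [load 15/16]
  13 → host 2 (new)  [load 13/16]
  11 → host 3 (new)  [load 11/16]
  3 → host 2  [load 16/16]
  3 → host 3  [load 14/16]
  5 → host 4 (new)  [load 5/16]
  3 → host 4  [load 8/16]
  13 → host 5 (new)  [load 13/16]
  11 → host 6 (new)  [load 11/16]
  9 → host 7 (new)  [load 9/16]
  5 → host 4  [load 13/16]
  4 → host 6  [load 15/16]
  10 → host 8 (new)  [load 10/16]
8 hosts opened.

8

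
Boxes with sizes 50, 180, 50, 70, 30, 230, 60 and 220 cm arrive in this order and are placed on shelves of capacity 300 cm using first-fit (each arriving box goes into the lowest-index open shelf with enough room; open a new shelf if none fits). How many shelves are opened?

4

  50 → shelf 1 (new)  [load 50/300]
  180 → shelf 1  [load 230/300]
  50 → shelf 1  [load 280/300]
  70 → shelf 2 (new)  [load 70/300]
  30 → shelf 2  [load 100/300]
  230 → shelf 3 (new)  [load 230/300]
  60 → shelf 2  [load 160/300]
  220 → shelf 4 (new)  [load 220/300]
4 shelves opened.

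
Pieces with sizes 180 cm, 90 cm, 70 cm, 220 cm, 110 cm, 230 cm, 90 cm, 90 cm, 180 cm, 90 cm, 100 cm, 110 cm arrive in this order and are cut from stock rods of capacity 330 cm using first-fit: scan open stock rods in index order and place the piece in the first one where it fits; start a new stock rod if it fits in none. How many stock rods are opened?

6

  180 → stock rod 1 (new)  [load 180/330]
  90 → stock rod 1  [load 270/330]
  70 → stock rod 2 (new)  [load 70/330]
  220 → stock rod 2  [load 290/330]
  110 → stock rod 3 (new)  [load 110/330]
  230 → stock rod 4 (new)  [load 230/330]
  90 → stock rod 3  [load 200/330]
  90 → stock rod 3  [load 290/330]
  180 → stock rod 5 (new)  [load 180/330]
  90 → stock rod 4  [load 320/330]
  100 → stock rod 5  [load 280/330]
  110 → stock rod 6 (new)  [load 110/330]
6 stock rods opened.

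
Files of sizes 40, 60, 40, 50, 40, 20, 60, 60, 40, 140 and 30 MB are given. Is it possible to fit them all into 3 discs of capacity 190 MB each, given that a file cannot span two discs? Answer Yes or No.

Total = 580 MB; ⌈580/190⌉ = 4.
At least 4 discs are required, but only 3 are allowed.

No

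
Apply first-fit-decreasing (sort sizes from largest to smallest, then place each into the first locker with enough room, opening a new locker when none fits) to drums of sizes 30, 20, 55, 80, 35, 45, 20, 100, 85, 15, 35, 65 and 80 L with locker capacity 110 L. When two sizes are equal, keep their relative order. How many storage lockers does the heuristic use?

7

Sorted descending: 100, 85, 80, 80, 65, 55, 45, 35, 35, 30, 20, 20, 15.
  100 → locker 1 (new)  [load 100/110]
  85 → locker 2 (new)  [load 85/110]
  80 → locker 3 (new)  [load 80/110]
  80 → locker 4 (new)  [load 80/110]
  65 → locker 5 (new)  [load 65/110]
  55 → locker 6 (new)  [load 55/110]
  45 → locker 5  [load 110/110]
  35 → locker 6  [load 90/110]
  35 → locker 7 (new)  [load 35/110]
  30 → locker 3  [load 110/110]
  20 → locker 2  [load 105/110]
  20 → locker 4  [load 100/110]
  15 → locker 6  [load 105/110]
7 storage lockers opened.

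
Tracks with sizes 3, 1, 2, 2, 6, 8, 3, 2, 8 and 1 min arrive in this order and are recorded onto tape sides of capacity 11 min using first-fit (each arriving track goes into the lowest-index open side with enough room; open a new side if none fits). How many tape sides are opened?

  3 → side 1 (new)  [load 3/11]
  1 → side 1  [load 4/11]
  2 → side 1  [load 6/11]
  2 → side 1  [load 8/11]
  6 → side 2 (new)  [load 6/11]
  8 → side 3 (new)  [load 8/11]
  3 → side 1  [load 11/11]
  2 → side 2  [load 8/11]
  8 → side 4 (new)  [load 8/11]
  1 → side 2  [load 9/11]
4 tape sides opened.

4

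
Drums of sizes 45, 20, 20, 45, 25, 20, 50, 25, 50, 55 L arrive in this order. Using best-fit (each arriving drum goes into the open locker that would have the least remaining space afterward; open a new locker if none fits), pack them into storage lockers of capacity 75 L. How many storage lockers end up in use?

  45 → locker 1 (new)  [load 45/75]
  20 → locker 1  [load 65/75]
  20 → locker 2 (new)  [load 20/75]
  45 → locker 2  [load 65/75]
  25 → locker 3 (new)  [load 25/75]
  20 → locker 3  [load 45/75]
  50 → locker 4 (new)  [load 50/75]
  25 → locker 4  [load 75/75]
  50 → locker 5 (new)  [load 50/75]
  55 → locker 6 (new)  [load 55/75]
6 storage lockers opened.

6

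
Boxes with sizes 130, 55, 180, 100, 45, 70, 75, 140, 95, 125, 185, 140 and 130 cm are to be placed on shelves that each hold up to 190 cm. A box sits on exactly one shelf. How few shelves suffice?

Total = 185 + 180 + 140 + 140 + 130 + 130 + 125 + 100 + 95 + 75 + 70 + 55 + 45 = 1470 cm.
Lower bound: ⌈1470/190⌉ = 8 shelves.
A packing using 9 shelves:
  shelf 1: 185 = 185
  shelf 2: 180 = 180
  shelf 3: 140 + 45 = 185
  shelf 4: 140 = 140
  shelf 5: 130 + 55 = 185
  shelf 6: 130 = 130
  shelf 7: 125 = 125
  shelf 8: 100 + 75 = 175
  shelf 9: 95 + 70 = 165
No arrangement into 8 shelves stays within capacity, so 9 is optimal.

9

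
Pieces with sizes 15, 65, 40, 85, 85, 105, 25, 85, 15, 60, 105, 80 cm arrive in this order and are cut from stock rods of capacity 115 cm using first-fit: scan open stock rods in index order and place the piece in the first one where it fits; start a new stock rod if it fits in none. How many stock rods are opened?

  15 → stock rod 1 (new)  [load 15/115]
  65 → stock rod 1  [load 80/115]
  40 → stock rod 2 (new)  [load 40/115]
  85 → stock rod 3 (new)  [load 85/115]
  85 → stock rod 4 (new)  [load 85/115]
  105 → stock rod 5 (new)  [load 105/115]
  25 → stock rod 1  [load 105/115]
  85 → stock rod 6 (new)  [load 85/115]
  15 → stock rod 2  [load 55/115]
  60 → stock rod 2  [load 115/115]
  105 → stock rod 7 (new)  [load 105/115]
  80 → stock rod 8 (new)  [load 80/115]
8 stock rods opened.

8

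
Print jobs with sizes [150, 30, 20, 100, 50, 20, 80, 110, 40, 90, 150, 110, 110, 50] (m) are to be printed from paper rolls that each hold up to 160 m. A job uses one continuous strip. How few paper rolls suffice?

8

Total = 150 + 150 + 110 + 110 + 110 + 100 + 90 + 80 + 50 + 50 + 40 + 30 + 20 + 20 = 1110 m.
Lower bound: ⌈1110/160⌉ = 7 paper rolls.
A packing using 8 paper rolls:
  roll 1: 150 = 150
  roll 2: 150 = 150
  roll 3: 110 + 50 = 160
  roll 4: 110 + 50 = 160
  roll 5: 110 + 40 = 150
  roll 6: 100 + 30 + 20 = 150
  roll 7: 90 + 20 = 110
  roll 8: 80 = 80
No arrangement into 7 paper rolls stays within capacity, so 8 is optimal.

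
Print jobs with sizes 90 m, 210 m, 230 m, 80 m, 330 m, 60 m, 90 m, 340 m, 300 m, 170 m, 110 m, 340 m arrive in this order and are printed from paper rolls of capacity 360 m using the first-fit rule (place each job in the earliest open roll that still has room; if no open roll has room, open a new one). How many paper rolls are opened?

  90 → roll 1 (new)  [load 90/360]
  210 → roll 1  [load 300/360]
  230 → roll 2 (new)  [load 230/360]
  80 → roll 2  [load 310/360]
  330 → roll 3 (new)  [load 330/360]
  60 → roll 1  [load 360/360]
  90 → roll 4 (new)  [load 90/360]
  340 → roll 5 (new)  [load 340/360]
  300 → roll 6 (new)  [load 300/360]
  170 → roll 4  [load 260/360]
  110 → roll 7 (new)  [load 110/360]
  340 → roll 8 (new)  [load 340/360]
8 paper rolls opened.

8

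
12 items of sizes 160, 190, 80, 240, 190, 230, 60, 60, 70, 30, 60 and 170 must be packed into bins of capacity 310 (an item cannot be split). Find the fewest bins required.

Total = 240 + 230 + 190 + 190 + 170 + 160 + 80 + 70 + 60 + 60 + 60 + 30 = 1540.
Lower bound: ⌈1540/310⌉ = 5 bins.
Also, 6 items each exceed 155, and no two of those can share a bin, so at least 6 bins are needed.
A packing using 6 bins:
  bin 1: 240 + 70 = 310
  bin 2: 230 + 80 = 310
  bin 3: 190 + 60 + 60 = 310
  bin 4: 190 + 60 + 30 = 280
  bin 5: 170 = 170
  bin 6: 160 = 160
This matches the lower bound, so 6 is optimal.

6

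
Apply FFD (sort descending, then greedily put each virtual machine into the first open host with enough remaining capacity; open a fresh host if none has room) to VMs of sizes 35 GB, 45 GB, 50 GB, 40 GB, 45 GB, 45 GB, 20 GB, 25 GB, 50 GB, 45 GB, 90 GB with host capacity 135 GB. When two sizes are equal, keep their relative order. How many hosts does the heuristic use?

4

Sorted descending: 90, 50, 50, 45, 45, 45, 45, 40, 35, 25, 20.
  90 → host 1 (new)  [load 90/135]
  50 → host 2 (new)  [load 50/135]
  50 → host 2  [load 100/135]
  45 → host 1  [load 135/135]
  45 → host 3 (new)  [load 45/135]
  45 → host 3  [load 90/135]
  45 → host 3  [load 135/135]
  40 → host 4 (new)  [load 40/135]
  35 → host 2  [load 135/135]
  25 → host 4  [load 65/135]
  20 → host 4  [load 85/135]
4 hosts opened.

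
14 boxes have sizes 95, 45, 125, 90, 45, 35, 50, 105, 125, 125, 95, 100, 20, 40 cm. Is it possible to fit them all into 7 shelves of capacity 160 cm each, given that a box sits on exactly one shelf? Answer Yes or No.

Total = 1095 cm; ⌈1095/160⌉ = 7.
8 boxes each exceed half the capacity and cannot share a shelf, forcing at least 8 shelves.
At least 8 shelves are required, but only 7 are allowed.

No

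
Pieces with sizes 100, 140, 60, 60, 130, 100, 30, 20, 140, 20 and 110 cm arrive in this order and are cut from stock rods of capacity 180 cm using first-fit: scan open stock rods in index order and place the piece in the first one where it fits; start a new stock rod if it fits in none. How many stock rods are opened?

  100 → stock rod 1 (new)  [load 100/180]
  140 → stock rod 2 (new)  [load 140/180]
  60 → stock rod 1  [load 160/180]
  60 → stock rod 3 (new)  [load 60/180]
  130 → stock rod 4 (new)  [load 130/180]
  100 → stock rod 3  [load 160/180]
  30 → stock rod 2  [load 170/180]
  20 → stock rod 1  [load 180/180]
  140 → stock rod 5 (new)  [load 140/180]
  20 → stock rod 3  [load 180/180]
  110 → stock rod 6 (new)  [load 110/180]
6 stock rods opened.

6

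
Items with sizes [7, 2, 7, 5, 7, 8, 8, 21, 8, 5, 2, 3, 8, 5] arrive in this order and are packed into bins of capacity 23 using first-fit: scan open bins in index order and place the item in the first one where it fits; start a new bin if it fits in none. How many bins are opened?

5

  7 → bin 1 (new)  [load 7/23]
  2 → bin 1  [load 9/23]
  7 → bin 1  [load 16/23]
  5 → bin 1  [load 21/23]
  7 → bin 2 (new)  [load 7/23]
  8 → bin 2  [load 15/23]
  8 → bin 2  [load 23/23]
  21 → bin 3 (new)  [load 21/23]
  8 → bin 4 (new)  [load 8/23]
  5 → bin 4  [load 13/23]
  2 → bin 1  [load 23/23]
  3 → bin 4  [load 16/23]
  8 → bin 5 (new)  [load 8/23]
  5 → bin 4  [load 21/23]
5 bins opened.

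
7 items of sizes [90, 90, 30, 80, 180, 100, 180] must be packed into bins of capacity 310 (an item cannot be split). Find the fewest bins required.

Total = 180 + 180 + 100 + 90 + 90 + 80 + 30 = 750.
Lower bound: ⌈750/310⌉ = 3 bins.
A packing using 3 bins:
  bin 1: 180 + 100 + 30 = 310
  bin 2: 180 + 90 = 270
  bin 3: 90 + 80 = 170
This matches the lower bound, so 3 is optimal.

3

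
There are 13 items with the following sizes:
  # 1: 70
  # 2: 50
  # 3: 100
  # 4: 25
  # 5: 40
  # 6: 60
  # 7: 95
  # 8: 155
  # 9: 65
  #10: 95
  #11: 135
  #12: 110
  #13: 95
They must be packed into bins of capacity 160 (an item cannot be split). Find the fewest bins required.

Total = 155 + 135 + 110 + 100 + 95 + 95 + 95 + 70 + 65 + 60 + 50 + 40 + 25 = 1095.
Lower bound: ⌈1095/160⌉ = 7 bins.
A packing using 8 bins:
  bin 1: 155 = 155
  bin 2: 135 + 25 = 160
  bin 3: 110 + 50 = 160
  bin 4: 100 + 60 = 160
  bin 5: 95 + 65 = 160
  bin 6: 95 + 40 = 135
  bin 7: 95 = 95
  bin 8: 70 = 70
No arrangement into 7 bins stays within capacity, so 8 is optimal.

8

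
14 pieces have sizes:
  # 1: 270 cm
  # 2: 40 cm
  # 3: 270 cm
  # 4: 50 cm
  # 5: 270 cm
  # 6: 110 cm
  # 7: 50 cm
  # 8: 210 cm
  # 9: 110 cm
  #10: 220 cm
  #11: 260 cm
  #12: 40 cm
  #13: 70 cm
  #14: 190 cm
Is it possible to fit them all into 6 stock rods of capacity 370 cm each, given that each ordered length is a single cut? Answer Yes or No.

No

Total = 2160 cm; ⌈2160/370⌉ = 6.
7 pieces each exceed half the capacity and cannot share a stock rod, forcing at least 7 stock rods.
At least 7 stock rods are required, but only 6 are allowed.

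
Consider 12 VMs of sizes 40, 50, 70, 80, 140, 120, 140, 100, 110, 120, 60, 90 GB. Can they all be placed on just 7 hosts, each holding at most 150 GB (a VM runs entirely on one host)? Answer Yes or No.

No

Total = 1120 GB; ⌈1120/150⌉ = 8.
At least 8 hosts are required, but only 7 are allowed.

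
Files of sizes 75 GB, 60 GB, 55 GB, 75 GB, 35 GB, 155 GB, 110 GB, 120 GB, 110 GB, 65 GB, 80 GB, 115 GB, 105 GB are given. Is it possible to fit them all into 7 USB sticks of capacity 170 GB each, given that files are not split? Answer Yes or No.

Total = 1160 GB; ⌈1160/170⌉ = 7.
The bound of 7 does not rule out 7, but exhaustive search shows no assignment into 7 USB sticks of capacity 170 GB exists — the minimum is 8.

No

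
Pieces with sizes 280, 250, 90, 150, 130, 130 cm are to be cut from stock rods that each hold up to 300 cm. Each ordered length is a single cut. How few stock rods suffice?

Total = 280 + 250 + 150 + 130 + 130 + 90 = 1030 cm.
Lower bound: ⌈1030/300⌉ = 4 stock rods.
A packing using 4 stock rods:
  stock rod 1: 280 = 280
  stock rod 2: 250 = 250
  stock rod 3: 150 + 130 = 280
  stock rod 4: 130 + 90 = 220
This matches the lower bound, so 4 is optimal.

4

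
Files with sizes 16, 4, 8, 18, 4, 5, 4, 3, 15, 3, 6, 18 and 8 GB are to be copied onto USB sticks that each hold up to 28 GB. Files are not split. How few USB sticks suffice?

4

Total = 18 + 18 + 16 + 15 + 8 + 8 + 6 + 5 + 4 + 4 + 4 + 3 + 3 = 112 GB.
Lower bound: ⌈112/28⌉ = 4 USB sticks.
A packing using 4 USB sticks:
  USB stick 1: 18 + 6 + 4 = 28
  USB stick 2: 18 + 4 + 3 + 3 = 28
  USB stick 3: 16 + 8 + 4 = 28
  USB stick 4: 15 + 8 + 5 = 28
This matches the lower bound, so 4 is optimal.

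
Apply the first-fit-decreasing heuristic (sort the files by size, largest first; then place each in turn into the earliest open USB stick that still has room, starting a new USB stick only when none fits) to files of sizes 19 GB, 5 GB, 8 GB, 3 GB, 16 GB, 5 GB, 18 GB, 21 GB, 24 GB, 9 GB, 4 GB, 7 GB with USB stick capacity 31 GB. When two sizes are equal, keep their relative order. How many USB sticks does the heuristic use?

5

Sorted descending: 24, 21, 19, 18, 16, 9, 8, 7, 5, 5, 4, 3.
  24 → USB stick 1 (new)  [load 24/31]
  21 → USB stick 2 (new)  [load 21/31]
  19 → USB stick 3 (new)  [load 19/31]
  18 → USB stick 4 (new)  [load 18/31]
  16 → USB stick 5 (new)  [load 16/31]
  9 → USB stick 2  [load 30/31]
  8 → USB stick 3  [load 27/31]
  7 → USB stick 1  [load 31/31]
  5 → USB stick 4  [load 23/31]
  5 → USB stick 4  [load 28/31]
  4 → USB stick 3  [load 31/31]
  3 → USB stick 4  [load 31/31]
5 USB sticks opened.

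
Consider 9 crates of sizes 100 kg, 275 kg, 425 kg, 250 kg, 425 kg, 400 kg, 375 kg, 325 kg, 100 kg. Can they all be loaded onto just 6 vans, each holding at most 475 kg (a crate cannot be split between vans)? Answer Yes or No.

Total = 2675 kg; ⌈2675/475⌉ = 6.
7 crates each exceed half the capacity and cannot share a van, forcing at least 7 vans.
At least 7 vans are required, but only 6 are allowed.

No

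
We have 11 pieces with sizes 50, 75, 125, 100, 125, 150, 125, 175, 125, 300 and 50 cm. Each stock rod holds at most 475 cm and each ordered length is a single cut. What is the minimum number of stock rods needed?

3

Total = 300 + 175 + 150 + 125 + 125 + 125 + 125 + 100 + 75 + 50 + 50 = 1400 cm.
Lower bound: ⌈1400/475⌉ = 3 stock rods.
A packing using 3 stock rods:
  stock rod 1: 300 + 175 = 475
  stock rod 2: 150 + 125 + 125 + 75 = 475
  stock rod 3: 125 + 125 + 100 + 50 + 50 = 450
This matches the lower bound, so 3 is optimal.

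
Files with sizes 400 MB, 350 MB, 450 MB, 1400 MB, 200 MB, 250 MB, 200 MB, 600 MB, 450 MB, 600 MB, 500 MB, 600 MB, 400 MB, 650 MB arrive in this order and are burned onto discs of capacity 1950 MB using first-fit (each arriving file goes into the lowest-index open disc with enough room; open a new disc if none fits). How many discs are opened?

  400 → disc 1 (new)  [load 400/1950]
  350 → disc 1  [load 750/1950]
  450 → disc 1  [load 1200/1950]
  1400 → disc 2 (new)  [load 1400/1950]
  200 → disc 1  [load 1400/1950]
  250 → disc 1  [load 1650/1950]
  200 → disc 1  [load 1850/1950]
  600 → disc 3 (new)  [load 600/1950]
  450 → disc 2  [load 1850/1950]
  600 → disc 3  [load 1200/1950]
  500 → disc 3  [load 1700/1950]
  600 → disc 4 (new)  [load 600/1950]
  400 → disc 4  [load 1000/1950]
  650 → disc 4  [load 1650/1950]
4 discs opened.

4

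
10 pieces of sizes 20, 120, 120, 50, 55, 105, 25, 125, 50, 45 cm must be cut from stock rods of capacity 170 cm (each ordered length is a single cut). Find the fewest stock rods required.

Total = 125 + 120 + 120 + 105 + 55 + 50 + 50 + 45 + 25 + 20 = 715 cm.
Lower bound: ⌈715/170⌉ = 5 stock rods.
A packing using 5 stock rods:
  stock rod 1: 125 + 45 = 170
  stock rod 2: 120 + 50 = 170
  stock rod 3: 120 + 50 = 170
  stock rod 4: 105 + 55 = 160
  stock rod 5: 25 + 20 = 45
This matches the lower bound, so 5 is optimal.

5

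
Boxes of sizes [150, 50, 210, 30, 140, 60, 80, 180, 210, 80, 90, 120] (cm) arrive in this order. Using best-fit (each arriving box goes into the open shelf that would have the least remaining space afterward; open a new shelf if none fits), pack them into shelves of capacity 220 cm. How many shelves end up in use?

7

  150 → shelf 1 (new)  [load 150/220]
  50 → shelf 1  [load 200/220]
  210 → shelf 2 (new)  [load 210/220]
  30 → shelf 3 (new)  [load 30/220]
  140 → shelf 3  [load 170/220]
  60 → shelf 4 (new)  [load 60/220]
  80 → shelf 4  [load 140/220]
  180 → shelf 5 (new)  [load 180/220]
  210 → shelf 6 (new)  [load 210/220]
  80 → shelf 4  [load 220/220]
  90 → shelf 7 (new)  [load 90/220]
  120 → shelf 7  [load 210/220]
7 shelves opened.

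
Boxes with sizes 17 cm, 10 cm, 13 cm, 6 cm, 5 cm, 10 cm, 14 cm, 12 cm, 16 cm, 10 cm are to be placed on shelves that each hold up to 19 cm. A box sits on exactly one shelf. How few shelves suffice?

Total = 17 + 16 + 14 + 13 + 12 + 10 + 10 + 10 + 6 + 5 = 113 cm.
Lower bound: ⌈113/19⌉ = 6 shelves.
Also, 8 boxes each exceed 19/2 cm, and no two of those can share a shelf, so at least 8 shelves are needed.
A packing using 8 shelves:
  shelf 1: 17 = 17
  shelf 2: 16 = 16
  shelf 3: 14 + 5 = 19
  shelf 4: 13 + 6 = 19
  shelf 5: 12 = 12
  shelf 6: 10 = 10
  shelf 7: 10 = 10
  shelf 8: 10 = 10
This matches the lower bound, so 8 is optimal.

8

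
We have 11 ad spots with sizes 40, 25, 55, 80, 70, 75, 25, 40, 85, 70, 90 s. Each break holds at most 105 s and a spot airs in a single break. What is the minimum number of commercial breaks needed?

8

Total = 90 + 85 + 80 + 75 + 70 + 70 + 55 + 40 + 40 + 25 + 25 = 655 s.
Lower bound: ⌈655/105⌉ = 7 commercial breaks.
A packing using 8 commercial breaks:
  break 1: 90 = 90
  break 2: 85 = 85
  break 3: 80 + 25 = 105
  break 4: 75 + 25 = 100
  break 5: 70 = 70
  break 6: 70 = 70
  break 7: 55 + 40 = 95
  break 8: 40 = 40
No arrangement into 7 commercial breaks stays within capacity, so 8 is optimal.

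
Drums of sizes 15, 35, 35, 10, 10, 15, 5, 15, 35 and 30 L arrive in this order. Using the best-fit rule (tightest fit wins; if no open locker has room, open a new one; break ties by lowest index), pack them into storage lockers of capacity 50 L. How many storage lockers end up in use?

  15 → locker 1 (new)  [load 15/50]
  35 → locker 1  [load 50/50]
  35 → locker 2 (new)  [load 35/50]
  10 → locker 2  [load 45/50]
  10 → locker 3 (new)  [load 10/50]
  15 → locker 3  [load 25/50]
  5 → locker 2  [load 50/50]
  15 → locker 3  [load 40/50]
  35 → locker 4 (new)  [load 35/50]
  30 → locker 5 (new)  [load 30/50]
5 storage lockers opened.

5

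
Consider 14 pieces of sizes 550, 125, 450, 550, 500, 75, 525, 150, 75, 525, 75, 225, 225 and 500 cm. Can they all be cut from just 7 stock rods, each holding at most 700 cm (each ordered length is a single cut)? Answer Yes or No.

Total = 4550 cm; ⌈4550/700⌉ = 7.
The bound of 7 does not rule out 7, but exhaustive search shows no assignment into 7 stock rods of capacity 700 cm exists — the minimum is 8.

No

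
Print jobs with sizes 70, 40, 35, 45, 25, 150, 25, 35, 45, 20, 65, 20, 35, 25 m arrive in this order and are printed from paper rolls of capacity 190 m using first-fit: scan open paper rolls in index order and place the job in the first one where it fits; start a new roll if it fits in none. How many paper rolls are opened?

  70 → roll 1 (new)  [load 70/190]
  40 → roll 1  [load 110/190]
  35 → roll 1  [load 145/190]
  45 → roll 1  [load 190/190]
  25 → roll 2 (new)  [load 25/190]
  150 → roll 2  [load 175/190]
  25 → roll 3 (new)  [load 25/190]
  35 → roll 3  [load 60/190]
  45 → roll 3  [load 105/190]
  20 → roll 3  [load 125/190]
  65 → roll 3  [load 190/190]
  20 → roll 4 (new)  [load 20/190]
  35 → roll 4  [load 55/190]
  25 → roll 4  [load 80/190]
4 paper rolls opened.

4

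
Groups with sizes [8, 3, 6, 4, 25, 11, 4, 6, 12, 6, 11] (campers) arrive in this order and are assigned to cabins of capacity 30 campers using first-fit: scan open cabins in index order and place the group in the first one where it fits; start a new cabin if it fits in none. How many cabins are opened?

4

  8 → cabin 1 (new)  [load 8/30]
  3 → cabin 1  [load 11/30]
  6 → cabin 1  [load 17/30]
  4 → cabin 1  [load 21/30]
  25 → cabin 2 (new)  [load 25/30]
  11 → cabin 3 (new)  [load 11/30]
  4 → cabin 1  [load 25/30]
  6 → cabin 3  [load 17/30]
  12 → cabin 3  [load 29/30]
  6 → cabin 4 (new)  [load 6/30]
  11 → cabin 4  [load 17/30]
4 cabins opened.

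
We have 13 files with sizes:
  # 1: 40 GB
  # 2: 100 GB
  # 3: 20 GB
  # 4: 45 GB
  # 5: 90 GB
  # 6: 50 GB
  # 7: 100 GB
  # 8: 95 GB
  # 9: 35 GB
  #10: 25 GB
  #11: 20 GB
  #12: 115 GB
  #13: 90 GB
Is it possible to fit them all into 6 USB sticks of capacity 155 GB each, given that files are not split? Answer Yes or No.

Yes

A valid assignment using 6 USB sticks:
  USB stick 1: 115 + 40 = 155
  USB stick 2: 100 + 50 = 150
  USB stick 3: 100 + 45 = 145
  USB stick 4: 95 + 35 + 25 = 155
  USB stick 5: 90 + 20 + 20 = 130
  USB stick 6: 90 = 90
Every load is within 155 GB, so 6 USB sticks suffice.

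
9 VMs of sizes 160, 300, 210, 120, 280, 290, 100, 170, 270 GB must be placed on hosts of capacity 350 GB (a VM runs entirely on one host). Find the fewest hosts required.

Total = 300 + 290 + 280 + 270 + 210 + 170 + 160 + 120 + 100 = 1900 GB.
Lower bound: ⌈1900/350⌉ = 6 hosts.
A packing using 7 hosts:
  host 1: 300 = 300
  host 2: 290 = 290
  host 3: 280 = 280
  host 4: 270 = 270
  host 5: 210 + 120 = 330
  host 6: 170 + 160 = 330
  host 7: 100 = 100
No arrangement into 6 hosts stays within capacity, so 7 is optimal.

7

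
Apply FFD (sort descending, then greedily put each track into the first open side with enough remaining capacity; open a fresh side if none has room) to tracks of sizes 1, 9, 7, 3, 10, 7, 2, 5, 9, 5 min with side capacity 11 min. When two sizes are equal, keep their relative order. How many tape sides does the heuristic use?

6

Sorted descending: 10, 9, 9, 7, 7, 5, 5, 3, 2, 1.
  10 → side 1 (new)  [load 10/11]
  9 → side 2 (new)  [load 9/11]
  9 → side 3 (new)  [load 9/11]
  7 → side 4 (new)  [load 7/11]
  7 → side 5 (new)  [load 7/11]
  5 → side 6 (new)  [load 5/11]
  5 → side 6  [load 10/11]
  3 → side 4  [load 10/11]
  2 → side 2  [load 11/11]
  1 → side 1  [load 11/11]
6 tape sides opened.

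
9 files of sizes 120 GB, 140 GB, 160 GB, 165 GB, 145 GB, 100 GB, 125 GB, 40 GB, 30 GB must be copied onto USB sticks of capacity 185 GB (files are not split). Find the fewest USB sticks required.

7

Total = 165 + 160 + 145 + 140 + 125 + 120 + 100 + 40 + 30 = 1025 GB.
Lower bound: ⌈1025/185⌉ = 6 USB sticks.
Also, 7 files each exceed 185/2 GB, and no two of those can share a USB stick, so at least 7 USB sticks are needed.
A packing using 7 USB sticks:
  USB stick 1: 165 = 165
  USB stick 2: 160 = 160
  USB stick 3: 145 + 40 = 185
  USB stick 4: 140 + 30 = 170
  USB stick 5: 125 = 125
  USB stick 6: 120 = 120
  USB stick 7: 100 = 100
This matches the lower bound, so 7 is optimal.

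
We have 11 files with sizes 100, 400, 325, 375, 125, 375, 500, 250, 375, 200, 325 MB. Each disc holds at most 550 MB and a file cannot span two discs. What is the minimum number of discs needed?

8

Total = 500 + 400 + 375 + 375 + 375 + 325 + 325 + 250 + 200 + 125 + 100 = 3350 MB.
Lower bound: ⌈3350/550⌉ = 7 discs.
A packing using 8 discs:
  disc 1: 500 = 500
  disc 2: 400 + 125 = 525
  disc 3: 375 + 100 = 475
  disc 4: 375 = 375
  disc 5: 375 = 375
  disc 6: 325 + 200 = 525
  disc 7: 325 = 325
  disc 8: 250 = 250
No arrangement into 7 discs stays within capacity, so 8 is optimal.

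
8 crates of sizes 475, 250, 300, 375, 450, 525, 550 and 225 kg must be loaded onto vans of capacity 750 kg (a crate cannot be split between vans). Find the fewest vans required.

5

Total = 550 + 525 + 475 + 450 + 375 + 300 + 250 + 225 = 3150 kg.
Lower bound: ⌈3150/750⌉ = 5 vans.
A packing using 5 vans:
  van 1: 550 = 550
  van 2: 525 + 225 = 750
  van 3: 475 + 250 = 725
  van 4: 450 + 300 = 750
  van 5: 375 = 375
This matches the lower bound, so 5 is optimal.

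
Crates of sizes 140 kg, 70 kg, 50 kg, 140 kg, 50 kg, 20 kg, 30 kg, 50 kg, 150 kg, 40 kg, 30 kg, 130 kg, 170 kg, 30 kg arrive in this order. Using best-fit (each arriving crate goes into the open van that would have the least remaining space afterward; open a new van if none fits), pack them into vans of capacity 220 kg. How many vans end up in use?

  140 → van 1 (new)  [load 140/220]
  70 → van 1  [load 210/220]
  50 → van 2 (new)  [load 50/220]
  140 → van 2  [load 190/220]
  50 → van 3 (new)  [load 50/220]
  20 → van 2  [load 210/220]
  30 → van 3  [load 80/220]
  50 → van 3  [load 130/220]
  150 → van 4 (new)  [load 150/220]
  40 → van 4  [load 190/220]
  30 → van 4  [load 220/220]
  130 → van 5 (new)  [load 130/220]
  170 → van 6 (new)  [load 170/220]
  30 → van 6  [load 200/220]
6 vans opened.

6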